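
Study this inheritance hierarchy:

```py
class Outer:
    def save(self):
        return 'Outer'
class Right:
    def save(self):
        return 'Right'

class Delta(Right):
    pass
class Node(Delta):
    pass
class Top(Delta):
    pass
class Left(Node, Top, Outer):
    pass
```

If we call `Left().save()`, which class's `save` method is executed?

L[Left] = Left + merge(L[Node], L[Top], L[Outer], [Node Top Outer])
  take Node:  [Node Delta Right object] + [Top Delta Right object] + [Outer object] + [Node Top Outer]
  take Top:  [Delta Right object] + [Top Delta Right object] + [Outer object] + [Top Outer]
  take Delta:  [Delta Right object] + [Delta Right object] + [Outer object] + [Outer]
  take Right:  [Right object] + [Right object] + [Outer object] + [Outer]
  take Outer:  [object] + [object] + [Outer object] + [Outer]
  take object:  [object] + [object] + [object]
MRO: Left Node Top Delta Right Outer object
save is defined in: Outer, Right. First along the MRO is Right.

Right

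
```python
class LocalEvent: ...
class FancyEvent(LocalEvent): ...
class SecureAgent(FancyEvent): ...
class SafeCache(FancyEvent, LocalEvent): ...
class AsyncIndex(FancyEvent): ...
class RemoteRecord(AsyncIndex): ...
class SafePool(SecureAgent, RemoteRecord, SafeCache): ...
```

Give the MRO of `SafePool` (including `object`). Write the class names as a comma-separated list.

L[SafePool] = SafePool + merge(L[SecureAgent], L[RemoteRecord], L[SafeCache], [SecureAgent RemoteRecord SafeCache])
  take SecureAgent:  [SecureAgent FancyEvent LocalEvent object] + [RemoteRecord AsyncIndex FancyEvent LocalEvent object] + [SafeCache FancyEvent LocalEvent object] + [SecureAgent RemoteRecord SafeCache]
  take RemoteRecord:  [FancyEvent LocalEvent object] + [RemoteRecord AsyncIndex FancyEvent LocalEvent object] + [SafeCache FancyEvent LocalEvent object] + [RemoteRecord SafeCache]
  take AsyncIndex:  [FancyEvent LocalEvent object] + [AsyncIndex FancyEvent LocalEvent object] + [SafeCache FancyEvent LocalEvent object] + [SafeCache]
  take SafeCache:  [FancyEvent LocalEvent object] + [FancyEvent LocalEvent object] + [SafeCache FancyEvent LocalEvent object] + [SafeCache]
  take FancyEvent:  [FancyEvent LocalEvent object] + [FancyEvent LocalEvent object] + [FancyEvent LocalEvent object]
  take LocalEvent:  [LocalEvent object] + [LocalEvent object] + [LocalEvent object]
  take object:  [object] + [object] + [object]

SafePool, SecureAgent, RemoteRecord, AsyncIndex, SafeCache, FancyEvent, LocalEvent, object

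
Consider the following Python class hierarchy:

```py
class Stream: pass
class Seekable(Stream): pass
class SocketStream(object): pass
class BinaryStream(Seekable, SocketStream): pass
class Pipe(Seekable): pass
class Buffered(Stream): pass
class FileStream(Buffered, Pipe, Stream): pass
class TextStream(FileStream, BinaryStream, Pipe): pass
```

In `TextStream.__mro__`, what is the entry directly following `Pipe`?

L[TextStream] = TextStream + merge(L[FileStream], L[BinaryStream], L[Pipe], [FileStream BinaryStream Pipe])
  take FileStream:  [FileStream Buffered Pipe Seekable Stream object] + [BinaryStream Seekable Stream SocketStream object] + [Pipe Seekable Stream object] + [FileStream BinaryStream Pipe]
  take Buffered:  [Buffered Pipe Seekable Stream object] + [BinaryStream Seekable Stream SocketStream object] + [Pipe Seekable Stream object] + [BinaryStream Pipe]
  take BinaryStream:  [Pipe Seekable Stream object] + [BinaryStream Seekable Stream SocketStream object] + [Pipe Seekable Stream object] + [BinaryStream Pipe]
  take Pipe:  [Pipe Seekable Stream object] + [Seekable Stream SocketStream object] + [Pipe Seekable Stream object] + [Pipe]
  take Seekable:  [Seekable Stream object] + [Seekable Stream SocketStream object] + [Seekable Stream object]
  take Stream:  [Stream object] + [Stream SocketStream object] + [Stream object]
  take SocketStream:  [object] + [SocketStream object] + [object]
  take object:  [object] + [object] + [object]
MRO: TextStream FileStream Buffered BinaryStream Pipe Seekable Stream SocketStream object
Pipe is at position 4; next is Seekable.

Seekable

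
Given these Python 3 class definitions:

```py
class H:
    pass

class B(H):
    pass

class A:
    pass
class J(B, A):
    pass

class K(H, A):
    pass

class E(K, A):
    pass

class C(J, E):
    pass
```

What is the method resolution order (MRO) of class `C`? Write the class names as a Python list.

[C, J, B, E, K, H, A, object]

L[C] = C + merge(L[J], L[E], [J E])
  take J:  [J B H A object] + [E K H A object] + [J E]
  take B:  [B H A object] + [E K H A object] + [E]
  take E:  [H A object] + [E K H A object] + [E]
  take K:  [H A object] + [K H A object]
  take H:  [H A object] + [H A object]
  take A:  [A object] + [A object]
  take object:  [object] + [object]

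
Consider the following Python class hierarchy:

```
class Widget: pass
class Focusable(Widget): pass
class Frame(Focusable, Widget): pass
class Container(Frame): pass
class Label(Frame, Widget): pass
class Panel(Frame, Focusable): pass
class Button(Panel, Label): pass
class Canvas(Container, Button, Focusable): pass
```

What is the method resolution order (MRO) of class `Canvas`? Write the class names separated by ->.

L[Canvas] = Canvas + merge(L[Container], L[Button], L[Focusable], [Container Button Focusable])
  take Container:  [Container Frame Focusable Widget object] + [Button Panel Label Frame Focusable Widget object] + [Focusable Widget object] + [Container Button Focusable]
  take Button:  [Frame Focusable Widget object] + [Button Panel Label Frame Focusable Widget object] + [Focusable Widget object] + [Button Focusable]
  take Panel:  [Frame Focusable Widget object] + [Panel Label Frame Focusable Widget object] + [Focusable Widget object] + [Focusable]
  take Label:  [Frame Focusable Widget object] + [Label Frame Focusable Widget object] + [Focusable Widget object] + [Focusable]
  take Frame:  [Frame Focusable Widget object] + [Frame Focusable Widget object] + [Focusable Widget object] + [Focusable]
  take Focusable:  [Focusable Widget object] + [Focusable Widget object] + [Focusable Widget object] + [Focusable]
  take Widget:  [Widget object] + [Widget object] + [Widget object]
  take object:  [object] + [object] + [object]

Canvas -> Container -> Button -> Panel -> Label -> Frame -> Focusable -> Widget -> object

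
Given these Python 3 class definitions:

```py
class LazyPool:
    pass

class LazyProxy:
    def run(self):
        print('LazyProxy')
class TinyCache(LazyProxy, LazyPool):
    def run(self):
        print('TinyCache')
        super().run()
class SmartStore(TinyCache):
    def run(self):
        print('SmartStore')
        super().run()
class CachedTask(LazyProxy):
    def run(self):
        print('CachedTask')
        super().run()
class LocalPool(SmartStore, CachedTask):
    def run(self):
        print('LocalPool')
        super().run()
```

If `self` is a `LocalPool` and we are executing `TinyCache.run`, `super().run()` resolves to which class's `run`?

L[LocalPool] = LocalPool + merge(L[SmartStore], L[CachedTask], [SmartStore CachedTask])
  take SmartStore:  [SmartStore TinyCache LazyProxy LazyPool object] + [CachedTask LazyProxy object] + [SmartStore CachedTask]
  take TinyCache:  [TinyCache LazyProxy LazyPool object] + [CachedTask LazyProxy object] + [CachedTask]
  take CachedTask:  [LazyProxy LazyPool object] + [CachedTask LazyProxy object] + [CachedTask]
  take LazyProxy:  [LazyProxy LazyPool object] + [LazyProxy object]
  take LazyPool:  [LazyPool object] + [object]
  take object:  [object] + [object]
MRO: LocalPool SmartStore TinyCache CachedTask LazyProxy LazyPool object
super() in TinyCache.run on a LocalPool instance goes to the class after TinyCache in LocalPool's MRO: CachedTask.

CachedTask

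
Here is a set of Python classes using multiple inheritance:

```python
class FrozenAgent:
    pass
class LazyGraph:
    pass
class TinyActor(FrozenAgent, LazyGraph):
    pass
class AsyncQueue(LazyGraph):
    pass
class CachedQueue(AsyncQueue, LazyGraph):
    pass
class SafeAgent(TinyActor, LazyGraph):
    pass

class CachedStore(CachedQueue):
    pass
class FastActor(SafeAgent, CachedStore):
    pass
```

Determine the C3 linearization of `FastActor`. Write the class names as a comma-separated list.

FastActor, SafeAgent, TinyActor, FrozenAgent, CachedStore, CachedQueue, AsyncQueue, LazyGraph, object

L[FastActor] = FastActor + merge(L[SafeAgent], L[CachedStore], [SafeAgent CachedStore])
  take SafeAgent:  [SafeAgent TinyActor FrozenAgent LazyGraph object] + [CachedStore CachedQueue AsyncQueue LazyGraph object] + [SafeAgent CachedStore]
  take TinyActor:  [TinyActor FrozenAgent LazyGraph object] + [CachedStore CachedQueue AsyncQueue LazyGraph object] + [CachedStore]
  take FrozenAgent:  [FrozenAgent LazyGraph object] + [CachedStore CachedQueue AsyncQueue LazyGraph object] + [CachedStore]
  take CachedStore:  [LazyGraph object] + [CachedStore CachedQueue AsyncQueue LazyGraph object] + [CachedStore]
  take CachedQueue:  [LazyGraph object] + [CachedQueue AsyncQueue LazyGraph object]
  take AsyncQueue:  [LazyGraph object] + [AsyncQueue LazyGraph object]
  take LazyGraph:  [LazyGraph object] + [LazyGraph object]
  take object:  [object] + [object]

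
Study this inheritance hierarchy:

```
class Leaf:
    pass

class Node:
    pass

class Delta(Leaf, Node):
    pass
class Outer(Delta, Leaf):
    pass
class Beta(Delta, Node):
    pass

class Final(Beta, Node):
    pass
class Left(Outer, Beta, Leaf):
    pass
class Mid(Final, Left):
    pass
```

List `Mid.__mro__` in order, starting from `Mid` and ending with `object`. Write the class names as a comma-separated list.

L[Mid] = Mid + merge(L[Final], L[Left], [Final Left])
  take Final:  [Final Beta Delta Leaf Node object] + [Left Outer Beta Delta Leaf Node object] + [Final Left]
  take Left:  [Beta Delta Leaf Node object] + [Left Outer Beta Delta Leaf Node object] + [Left]
  take Outer:  [Beta Delta Leaf Node object] + [Outer Beta Delta Leaf Node object]
  take Beta:  [Beta Delta Leaf Node object] + [Beta Delta Leaf Node object]
  take Delta:  [Delta Leaf Node object] + [Delta Leaf Node object]
  take Leaf:  [Leaf Node object] + [Leaf Node object]
  take Node:  [Node object] + [Node object]
  take object:  [object] + [object]

Mid, Final, Left, Outer, Beta, Delta, Leaf, Node, object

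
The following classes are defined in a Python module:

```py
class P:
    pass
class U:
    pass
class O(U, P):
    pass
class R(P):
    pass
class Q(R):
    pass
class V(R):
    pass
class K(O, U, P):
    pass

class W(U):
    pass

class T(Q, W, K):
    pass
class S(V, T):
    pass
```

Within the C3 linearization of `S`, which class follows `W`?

L[S] = S + merge(L[V], L[T], [V T])
  take V:  [V R P object] + [T Q R W K O U P object] + [V T]
  take T:  [R P object] + [T Q R W K O U P object] + [T]
  take Q:  [R P object] + [Q R W K O U P object]
  take R:  [R P object] + [R W K O U P object]
  take W:  [P object] + [W K O U P object]
  take K:  [P object] + [K O U P object]
  take O:  [P object] + [O U P object]
  take U:  [P object] + [U P object]
  take P:  [P object] + [P object]
  take object:  [object] + [object]
MRO: S V T Q R W K O U P object
W is at position 5; next is K.

K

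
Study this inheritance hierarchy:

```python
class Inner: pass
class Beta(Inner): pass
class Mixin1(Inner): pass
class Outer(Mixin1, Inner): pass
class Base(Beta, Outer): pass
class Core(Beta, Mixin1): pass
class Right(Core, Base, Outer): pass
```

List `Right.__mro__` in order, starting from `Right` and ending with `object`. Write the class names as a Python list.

L[Right] = Right + merge(L[Core], L[Base], L[Outer], [Core Base Outer])
  take Core:  [Core Beta Mixin1 Inner object] + [Base Beta Outer Mixin1 Inner object] + [Outer Mixin1 Inner object] + [Core Base Outer]
  take Base:  [Beta Mixin1 Inner object] + [Base Beta Outer Mixin1 Inner object] + [Outer Mixin1 Inner object] + [Base Outer]
  take Beta:  [Beta Mixin1 Inner object] + [Beta Outer Mixin1 Inner object] + [Outer Mixin1 Inner object] + [Outer]
  take Outer:  [Mixin1 Inner object] + [Outer Mixin1 Inner object] + [Outer Mixin1 Inner object] + [Outer]
  take Mixin1:  [Mixin1 Inner object] + [Mixin1 Inner object] + [Mixin1 Inner object]
  take Inner:  [Inner object] + [Inner object] + [Inner object]
  take object:  [object] + [object] + [object]

[Right, Core, Base, Beta, Outer, Mixin1, Inner, object]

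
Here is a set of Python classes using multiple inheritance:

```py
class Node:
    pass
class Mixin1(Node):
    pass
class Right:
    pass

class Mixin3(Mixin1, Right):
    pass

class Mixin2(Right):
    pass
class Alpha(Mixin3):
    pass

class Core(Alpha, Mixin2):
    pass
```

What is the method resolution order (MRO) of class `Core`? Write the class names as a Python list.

[Core, Alpha, Mixin3, Mixin1, Node, Mixin2, Right, object]

L[Core] = Core + merge(L[Alpha], L[Mixin2], [Alpha Mixin2])
  take Alpha:  [Alpha Mixin3 Mixin1 Node Right object] + [Mixin2 Right object] + [Alpha Mixin2]
  take Mixin3:  [Mixin3 Mixin1 Node Right object] + [Mixin2 Right object] + [Mixin2]
  take Mixin1:  [Mixin1 Node Right object] + [Mixin2 Right object] + [Mixin2]
  take Node:  [Node Right object] + [Mixin2 Right object] + [Mixin2]
  take Mixin2:  [Right object] + [Mixin2 Right object] + [Mixin2]
  take Right:  [Right object] + [Right object]
  take object:  [object] + [object]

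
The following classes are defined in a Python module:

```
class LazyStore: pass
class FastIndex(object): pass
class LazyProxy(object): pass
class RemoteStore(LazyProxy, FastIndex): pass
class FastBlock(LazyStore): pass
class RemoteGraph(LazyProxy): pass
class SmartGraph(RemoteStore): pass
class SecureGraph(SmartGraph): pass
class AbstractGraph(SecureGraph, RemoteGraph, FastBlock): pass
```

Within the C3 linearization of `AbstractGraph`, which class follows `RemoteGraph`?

L[AbstractGraph] = AbstractGraph + merge(L[SecureGraph], L[RemoteGraph], L[FastBlock], [SecureGraph RemoteGraph FastBlock])
  take SecureGraph:  [SecureGraph SmartGraph RemoteStore LazyProxy FastIndex object] + [RemoteGraph LazyProxy object] + [FastBlock LazyStore object] + [SecureGraph RemoteGraph FastBlock]
  take SmartGraph:  [SmartGraph RemoteStore LazyProxy FastIndex object] + [RemoteGraph LazyProxy object] + [FastBlock LazyStore object] + [RemoteGraph FastBlock]
  take RemoteStore:  [RemoteStore LazyProxy FastIndex object] + [RemoteGraph LazyProxy object] + [FastBlock LazyStore object] + [RemoteGraph FastBlock]
  take RemoteGraph:  [LazyProxy FastIndex object] + [RemoteGraph LazyProxy object] + [FastBlock LazyStore object] + [RemoteGraph FastBlock]
  take LazyProxy:  [LazyProxy FastIndex object] + [LazyProxy object] + [FastBlock LazyStore object] + [FastBlock]
  take FastIndex:  [FastIndex object] + [object] + [FastBlock LazyStore object] + [FastBlock]
  take FastBlock:  [object] + [object] + [FastBlock LazyStore object] + [FastBlock]
  take LazyStore:  [object] + [object] + [LazyStore object]
  take object:  [object] + [object] + [object]
MRO: AbstractGraph SecureGraph SmartGraph RemoteStore RemoteGraph LazyProxy FastIndex FastBlock LazyStore object
RemoteGraph is at position 4; next is LazyProxy.

LazyProxy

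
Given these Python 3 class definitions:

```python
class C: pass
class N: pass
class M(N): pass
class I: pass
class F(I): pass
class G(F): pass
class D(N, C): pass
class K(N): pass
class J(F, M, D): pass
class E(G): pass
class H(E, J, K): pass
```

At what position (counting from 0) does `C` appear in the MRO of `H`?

L[H] = H + merge(L[E], L[J], L[K], [E J K])
  take E:  [E G F I object] + [J F I M D N C object] + [K N object] + [E J K]
  take G:  [G F I object] + [J F I M D N C object] + [K N object] + [J K]
  take J:  [F I object] + [J F I M D N C object] + [K N object] + [J K]
  take F:  [F I object] + [F I M D N C object] + [K N object] + [K]
  take I:  [I object] + [I M D N C object] + [K N object] + [K]
  take M:  [object] + [M D N C object] + [K N object] + [K]
  take D:  [object] + [D N C object] + [K N object] + [K]
  take K:  [object] + [N C object] + [K N object] + [K]
  take N:  [object] + [N C object] + [N object]
  take C:  [object] + [C object] + [object]
  take object:  [object] + [object] + [object]
MRO: H E G J F I M D K N C object
C sits at index 10.

10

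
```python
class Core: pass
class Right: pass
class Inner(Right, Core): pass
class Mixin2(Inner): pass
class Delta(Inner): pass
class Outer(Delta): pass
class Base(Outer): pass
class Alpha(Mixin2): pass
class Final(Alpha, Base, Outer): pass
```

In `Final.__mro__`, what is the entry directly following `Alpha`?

Mixin2

L[Final] = Final + merge(L[Alpha], L[Base], L[Outer], [Alpha Base Outer])
  take Alpha:  [Alpha Mixin2 Inner Right Core object] + [Base Outer Delta Inner Right Core object] + [Outer Delta Inner Right Core object] + [Alpha Base Outer]
  take Mixin2:  [Mixin2 Inner Right Core object] + [Base Outer Delta Inner Right Core object] + [Outer Delta Inner Right Core object] + [Base Outer]
  take Base:  [Inner Right Core object] + [Base Outer Delta Inner Right Core object] + [Outer Delta Inner Right Core object] + [Base Outer]
  take Outer:  [Inner Right Core object] + [Outer Delta Inner Right Core object] + [Outer Delta Inner Right Core object] + [Outer]
  take Delta:  [Inner Right Core object] + [Delta Inner Right Core object] + [Delta Inner Right Core object]
  take Inner:  [Inner Right Core object] + [Inner Right Core object] + [Inner Right Core object]
  take Right:  [Right Core object] + [Right Core object] + [Right Core object]
  take Core:  [Core object] + [Core object] + [Core object]
  take object:  [object] + [object] + [object]
MRO: Final Alpha Mixin2 Base Outer Delta Inner Right Core object
Alpha is at position 1; next is Mixin2.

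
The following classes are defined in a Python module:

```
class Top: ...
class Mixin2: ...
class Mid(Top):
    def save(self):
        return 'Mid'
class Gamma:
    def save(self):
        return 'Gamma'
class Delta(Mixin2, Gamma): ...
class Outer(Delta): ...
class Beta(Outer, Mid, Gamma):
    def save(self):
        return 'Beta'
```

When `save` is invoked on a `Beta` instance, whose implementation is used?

Beta

L[Beta] = Beta + merge(L[Outer], L[Mid], L[Gamma], [Outer Mid Gamma])
  take Outer:  [Outer Delta Mixin2 Gamma object] + [Mid Top object] + [Gamma object] + [Outer Mid Gamma]
  take Delta:  [Delta Mixin2 Gamma object] + [Mid Top object] + [Gamma object] + [Mid Gamma]
  take Mixin2:  [Mixin2 Gamma object] + [Mid Top object] + [Gamma object] + [Mid Gamma]
  take Mid:  [Gamma object] + [Mid Top object] + [Gamma object] + [Mid Gamma]
  take Gamma:  [Gamma object] + [Top object] + [Gamma object] + [Gamma]
  take Top:  [object] + [Top object] + [object]
  take object:  [object] + [object] + [object]
MRO: Beta Outer Delta Mixin2 Mid Gamma Top object
save is defined in: Beta, Gamma, Mid. First along the MRO is Beta.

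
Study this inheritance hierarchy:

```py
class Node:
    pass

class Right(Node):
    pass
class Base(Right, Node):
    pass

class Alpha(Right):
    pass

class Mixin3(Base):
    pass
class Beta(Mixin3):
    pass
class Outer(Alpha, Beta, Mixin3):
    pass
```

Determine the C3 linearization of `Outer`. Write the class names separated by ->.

L[Outer] = Outer + merge(L[Alpha], L[Beta], L[Mixin3], [Alpha Beta Mixin3])
  take Alpha:  [Alpha Right Node object] + [Beta Mixin3 Base Right Node object] + [Mixin3 Base Right Node object] + [Alpha Beta Mixin3]
  take Beta:  [Right Node object] + [Beta Mixin3 Base Right Node object] + [Mixin3 Base Right Node object] + [Beta Mixin3]
  take Mixin3:  [Right Node object] + [Mixin3 Base Right Node object] + [Mixin3 Base Right Node object] + [Mixin3]
  take Base:  [Right Node object] + [Base Right Node object] + [Base Right Node object]
  take Right:  [Right Node object] + [Right Node object] + [Right Node object]
  take Node:  [Node object] + [Node object] + [Node object]
  take object:  [object] + [object] + [object]

Outer -> Alpha -> Beta -> Mixin3 -> Base -> Right -> Node -> object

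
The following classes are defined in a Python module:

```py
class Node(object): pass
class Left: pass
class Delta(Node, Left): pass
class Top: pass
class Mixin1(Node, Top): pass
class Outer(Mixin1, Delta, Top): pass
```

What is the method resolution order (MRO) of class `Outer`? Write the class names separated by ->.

L[Outer] = Outer + merge(L[Mixin1], L[Delta], L[Top], [Mixin1 Delta Top])
  take Mixin1:  [Mixin1 Node Top object] + [Delta Node Left object] + [Top object] + [Mixin1 Delta Top]
  take Delta:  [Node Top object] + [Delta Node Left object] + [Top object] + [Delta Top]
  take Node:  [Node Top object] + [Node Left object] + [Top object] + [Top]
  take Top:  [Top object] + [Left object] + [Top object] + [Top]
  take Left:  [object] + [Left object] + [object]
  take object:  [object] + [object] + [object]

Outer -> Mixin1 -> Delta -> Node -> Top -> Left -> object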